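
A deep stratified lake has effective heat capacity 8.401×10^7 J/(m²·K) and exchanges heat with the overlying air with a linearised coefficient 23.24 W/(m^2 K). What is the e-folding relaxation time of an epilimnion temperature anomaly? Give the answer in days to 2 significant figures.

42 days

Areal heat capacity C = 8.401×10^7 J/(m²·K) (given).
Relaxation time τ = C / λ = 8.40×10^7 / 23.24 = 3.61×10^6 s.
In days: 3.61×10^6 s / (86400 s/day) = 41.8 days.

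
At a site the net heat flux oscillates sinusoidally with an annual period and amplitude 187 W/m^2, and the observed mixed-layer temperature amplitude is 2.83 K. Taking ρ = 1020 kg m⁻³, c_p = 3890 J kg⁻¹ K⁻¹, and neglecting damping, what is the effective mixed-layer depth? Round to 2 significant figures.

84 m

ω = 2π / 3.15×10^7 s = 1.99×10^-7 s⁻¹.
Required C = F₀ / (A ω) = 187 / (2.83 × 1.99×10^-7) = 3.32×10^8 J/(m²·K).
D = C / (ρ c_p) = 3.32×10^8 / (1020 × 3890) = 83.6 m.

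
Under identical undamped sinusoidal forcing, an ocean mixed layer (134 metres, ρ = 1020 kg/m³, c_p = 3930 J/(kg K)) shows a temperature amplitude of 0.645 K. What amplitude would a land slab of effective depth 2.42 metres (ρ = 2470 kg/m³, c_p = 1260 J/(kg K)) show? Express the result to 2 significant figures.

46 K

C_ocean = 5.37×10^8 J/(m²·K); C_land = 7.53×10^6 J/(m²·K).
A ∝ 1/C ⇒ A_land = A_ocean × C_ocean/C_land = 0.645 × 71.3 = 46.0 K.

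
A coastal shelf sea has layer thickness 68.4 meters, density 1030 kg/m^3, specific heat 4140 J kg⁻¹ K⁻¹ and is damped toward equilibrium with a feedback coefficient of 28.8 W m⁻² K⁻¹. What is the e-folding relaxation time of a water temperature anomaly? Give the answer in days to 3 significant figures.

117 days

Areal heat capacity C = ρ c_p D = 1030 × 4140 × 68.4 = 2.92×10^8 J m⁻² K⁻¹.
Relaxation time τ = C / λ = 2.92×10^8 / 28.8 = 1.01×10^7 s.
In days: 1.01×10^7 s / (86400 s/day) = 117 days.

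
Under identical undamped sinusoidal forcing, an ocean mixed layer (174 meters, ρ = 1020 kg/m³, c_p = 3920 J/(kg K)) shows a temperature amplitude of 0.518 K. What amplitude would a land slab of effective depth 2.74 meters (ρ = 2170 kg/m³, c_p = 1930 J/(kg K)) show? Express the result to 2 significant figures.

31 K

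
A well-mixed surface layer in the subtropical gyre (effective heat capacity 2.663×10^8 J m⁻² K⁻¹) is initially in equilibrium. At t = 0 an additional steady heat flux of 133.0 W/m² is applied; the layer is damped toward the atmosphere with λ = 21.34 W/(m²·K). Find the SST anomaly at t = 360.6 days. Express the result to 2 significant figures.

Areal heat capacity C = 2.663×10^8 J m⁻² K⁻¹ (given).
τ = C / λ = 2.66×10^8 / 21.34 = 1.25×10^7 s.
Equilibrium anomaly ΔT_eq = F / λ = 133.0 / 21.34 = 6.23 K.
t = 360.6 days = 3.12×10^7 s, so t/τ = 2.50.
ΔT(t) = ΔT_eq (1 − e^(−t/τ)) = 6.23 × (1 − e^−2.50) = 5.72 K.

5.7 K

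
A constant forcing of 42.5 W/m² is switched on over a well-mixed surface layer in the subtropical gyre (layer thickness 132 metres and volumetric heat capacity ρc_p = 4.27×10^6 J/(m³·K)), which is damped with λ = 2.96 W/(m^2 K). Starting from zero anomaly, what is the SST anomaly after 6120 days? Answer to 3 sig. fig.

Areal heat capacity C = ρc_p × D = 4.27×10^6 × 132 = 5.64×10^8 J/(m²·K).
τ = C / λ = 5.64×10^8 / 2.96 = 1.90×10^8 s.
Equilibrium anomaly ΔT_eq = F / λ = 42.5 / 2.96 = 14.4 K.
t = 6120 days = 5.29×10^8 s, so t/τ = 2.78.
ΔT(t) = ΔT_eq (1 − e^(−t/τ)) = 14.4 × (1 − e^−2.78) = 13.5 K.

13.5 K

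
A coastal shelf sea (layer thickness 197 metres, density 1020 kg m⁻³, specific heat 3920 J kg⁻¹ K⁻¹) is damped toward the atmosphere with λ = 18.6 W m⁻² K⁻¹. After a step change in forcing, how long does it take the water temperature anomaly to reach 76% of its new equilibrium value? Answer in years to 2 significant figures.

Areal heat capacity C = ρ c_p D = 1020 × 3920 × 197 = 7.88×10^8 J m⁻² K⁻¹.
τ = C / λ = 7.88×10^8 / 18.6 = 4.23×10^7 s.
Fraction reached: 1 − e^(−t/τ) = 0.76 ⇒ t = −τ ln(1 − 0.76) = τ × 1.43.
t = 6.04×10^7 s = 1.92 years.

1.9 years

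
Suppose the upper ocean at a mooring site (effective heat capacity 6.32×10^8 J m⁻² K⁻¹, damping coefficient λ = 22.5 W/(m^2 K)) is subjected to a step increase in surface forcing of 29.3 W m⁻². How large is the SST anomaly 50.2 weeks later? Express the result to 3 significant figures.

0.860 K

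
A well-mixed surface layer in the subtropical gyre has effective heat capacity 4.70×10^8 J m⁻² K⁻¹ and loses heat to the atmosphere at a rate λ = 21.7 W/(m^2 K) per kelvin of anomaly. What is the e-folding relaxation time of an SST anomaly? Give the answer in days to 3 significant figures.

Areal heat capacity C = 4.70×10^8 J m⁻² K⁻¹ (given).
Relaxation time τ = C / λ = 4.70×10^8 / 21.7 = 2.17×10^7 s.
In days: 2.17×10^7 s / (86400 s/day) = 251 days.

251 days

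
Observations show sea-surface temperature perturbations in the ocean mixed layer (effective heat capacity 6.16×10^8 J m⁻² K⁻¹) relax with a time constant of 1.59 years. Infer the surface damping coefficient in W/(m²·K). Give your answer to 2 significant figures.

12

Areal heat capacity C = 6.16×10^8 J m⁻² K⁻¹ (given).
τ = 1.59 years = 5.02×10^7 s.
λ = C / τ = 6.16×10^8 / 5.02×10^7 = 12.3 W/(m²·K).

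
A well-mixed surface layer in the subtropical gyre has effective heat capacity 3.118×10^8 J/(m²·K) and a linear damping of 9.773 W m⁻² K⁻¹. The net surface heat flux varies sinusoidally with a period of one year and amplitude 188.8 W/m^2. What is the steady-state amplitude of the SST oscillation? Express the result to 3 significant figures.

3.00 K

Areal heat capacity C = 3.118×10^8 J/(m²·K) (given).
Angular frequency ω = 2π / T = 2π / 3.15×10^7 s = 1.99×10^-7 s⁻¹.
√((Cω)² + λ²) = √((62.1)² + 9.773²) = 62.9 W/(m²·K).
Amplitude A = F₀ / √((Cω)²+λ²) = 188.8 / 62.9 = 3.00 K.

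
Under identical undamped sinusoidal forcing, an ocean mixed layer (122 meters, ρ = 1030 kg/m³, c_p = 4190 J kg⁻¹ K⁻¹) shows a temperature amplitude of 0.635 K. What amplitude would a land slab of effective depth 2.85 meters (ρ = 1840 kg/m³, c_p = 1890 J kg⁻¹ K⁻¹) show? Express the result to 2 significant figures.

34 K

C_ocean = 5.27×10^8 J/(m²·K); C_land = 9.91×10^6 J/(m²·K).
A ∝ 1/C ⇒ A_land = A_ocean × C_ocean/C_land = 0.635 × 53.1 = 33.7 K.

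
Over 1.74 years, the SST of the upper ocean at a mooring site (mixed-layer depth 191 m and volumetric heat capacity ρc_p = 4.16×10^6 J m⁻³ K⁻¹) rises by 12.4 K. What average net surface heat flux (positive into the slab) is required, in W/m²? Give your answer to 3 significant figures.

Areal heat capacity C = ρc_p × D = 4.16×10^6 × 191 = 7.95×10^8 J/(m^2 K).
Required heat per unit area: Q = C ΔT = 7.95×10^8 × 12.4 = 9.85×10^9 J/m².
Flux F = Q / Δt = 9.85×10^9 / 5.49×10^7 s = 179 W/m².

179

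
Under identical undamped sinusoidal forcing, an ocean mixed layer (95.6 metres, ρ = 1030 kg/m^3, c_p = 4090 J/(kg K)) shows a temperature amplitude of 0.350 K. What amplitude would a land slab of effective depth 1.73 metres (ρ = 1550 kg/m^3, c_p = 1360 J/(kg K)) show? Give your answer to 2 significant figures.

39 K

C_ocean = 4.03×10^8 J/(m²·K); C_land = 3.65×10^6 J/(m²·K).
A ∝ 1/C ⇒ A_land = A_ocean × C_ocean/C_land = 0.350 × 110 = 38.7 K.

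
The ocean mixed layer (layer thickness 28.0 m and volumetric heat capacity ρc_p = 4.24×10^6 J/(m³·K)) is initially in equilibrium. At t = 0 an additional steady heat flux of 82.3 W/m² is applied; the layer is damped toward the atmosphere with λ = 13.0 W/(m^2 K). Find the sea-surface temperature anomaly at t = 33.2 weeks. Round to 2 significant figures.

5.6 K

Areal heat capacity C = ρc_p × D = 4.24×10^6 × 28.0 = 1.19×10^8 J m⁻² K⁻¹.
τ = C / λ = 1.19×10^8 / 13.0 = 9.13×10^6 s.
Equilibrium anomaly ΔT_eq = F / λ = 82.3 / 13.0 = 6.33 K.
t = 33.2 weeks = 2.01×10^7 s, so t/τ = 2.20.
ΔT(t) = ΔT_eq (1 − e^(−t/τ)) = 6.33 × (1 − e^−2.20) = 5.63 K.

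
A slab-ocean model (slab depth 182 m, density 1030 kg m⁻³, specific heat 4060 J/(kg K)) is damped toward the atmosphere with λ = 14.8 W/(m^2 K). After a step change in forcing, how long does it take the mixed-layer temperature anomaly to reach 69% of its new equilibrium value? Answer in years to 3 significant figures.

1.91 years

Areal heat capacity C = ρ c_p D = 1030 × 4060 × 182 = 7.61×10^8 J/(m²·K).
τ = C / λ = 7.61×10^8 / 14.8 = 5.14×10^7 s.
Fraction reached: 1 − e^(−t/τ) = 0.69 ⇒ t = −τ ln(1 − 0.69) = τ × 1.17.
t = 6.02×10^7 s = 1.91 years.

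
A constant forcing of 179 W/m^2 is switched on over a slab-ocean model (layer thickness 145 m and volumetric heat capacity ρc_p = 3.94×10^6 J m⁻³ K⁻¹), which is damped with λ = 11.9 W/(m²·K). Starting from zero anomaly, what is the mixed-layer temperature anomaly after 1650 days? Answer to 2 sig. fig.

14 K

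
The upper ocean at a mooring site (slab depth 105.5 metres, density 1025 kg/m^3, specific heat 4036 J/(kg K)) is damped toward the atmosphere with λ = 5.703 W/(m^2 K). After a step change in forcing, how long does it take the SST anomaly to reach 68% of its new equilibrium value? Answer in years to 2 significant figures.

2.8 years

Areal heat capacity C = ρ c_p D = 1025 × 4036 × 105.5 = 4.36×10^8 J/(m^2 K).
τ = C / λ = 4.36×10^8 / 5.703 = 7.65×10^7 s.
Fraction reached: 1 − e^(−t/τ) = 0.68 ⇒ t = −τ ln(1 − 0.68) = τ × 1.14.
t = 8.72×10^7 s = 2.76 years.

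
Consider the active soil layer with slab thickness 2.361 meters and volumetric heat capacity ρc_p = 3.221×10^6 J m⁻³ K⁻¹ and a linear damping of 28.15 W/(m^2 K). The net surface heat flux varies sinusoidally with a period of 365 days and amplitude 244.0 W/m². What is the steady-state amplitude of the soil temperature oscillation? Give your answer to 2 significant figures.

Areal heat capacity C = ρc_p × D = 3.221×10^6 × 2.361 = 7.60×10^6 J m⁻² K⁻¹.
Angular frequency ω = 2π / T = 2π / 3.15×10^7 s = 1.99×10^-7 s⁻¹.
√((Cω)² + λ²) = √((1.52)² + 28.15²) = 28.2 W/(m²·K).
Amplitude A = F₀ / √((Cω)²+λ²) = 244.0 / 28.2 = 8.66 K.

8.7 K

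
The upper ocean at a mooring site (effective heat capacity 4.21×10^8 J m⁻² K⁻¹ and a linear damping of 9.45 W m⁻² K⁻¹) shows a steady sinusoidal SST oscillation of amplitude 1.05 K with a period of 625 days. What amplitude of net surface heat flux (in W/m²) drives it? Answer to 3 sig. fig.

Areal heat capacity C = 4.21×10^8 J m⁻² K⁻¹ (given).
ω = 2π / 5.40×10^7 s = 1.16×10^-7 s⁻¹.
√((Cω)² + λ²) = √((49.0)² + 9.45²) = 49.9 W/(m²·K).
F₀ = A × √((Cω)²+λ²) = 1.05 × 49.9 = 52.4 W/m².

52.4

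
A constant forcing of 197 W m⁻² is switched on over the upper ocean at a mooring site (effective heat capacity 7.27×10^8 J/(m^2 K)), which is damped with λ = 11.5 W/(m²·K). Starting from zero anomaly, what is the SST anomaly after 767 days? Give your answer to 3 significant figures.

Areal heat capacity C = 7.27×10^8 J/(m^2 K) (given).
τ = C / λ = 7.27×10^8 / 11.5 = 6.32×10^7 s.
Equilibrium anomaly ΔT_eq = F / λ = 197 / 11.5 = 17.1 K.
t = 767 days = 6.63×10^7 s, so t/τ = 1.05.
ΔT(t) = ΔT_eq (1 − e^(−t/τ)) = 17.1 × (1 − e^−1.05) = 11.1 K.

11.1 K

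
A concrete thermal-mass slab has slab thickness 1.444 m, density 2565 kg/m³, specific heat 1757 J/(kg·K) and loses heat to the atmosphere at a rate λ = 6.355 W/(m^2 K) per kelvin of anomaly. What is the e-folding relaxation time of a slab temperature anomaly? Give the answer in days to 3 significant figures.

11.9 days

Areal heat capacity C = ρ c_p D = 2565 × 1757 × 1.444 = 6.51×10^6 J/(m²·K).
Relaxation time τ = C / λ = 6.51×10^6 / 6.355 = 1.02×10^6 s.
In days: 1.02×10^6 s / (86400 s/day) = 11.9 days.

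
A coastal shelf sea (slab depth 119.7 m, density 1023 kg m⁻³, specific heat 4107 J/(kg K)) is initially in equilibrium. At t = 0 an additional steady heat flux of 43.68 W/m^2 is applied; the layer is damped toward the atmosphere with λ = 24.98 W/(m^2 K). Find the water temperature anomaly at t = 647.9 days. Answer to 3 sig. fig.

1.64 K

Areal heat capacity C = ρ c_p D = 1023 × 4107 × 119.7 = 5.03×10^8 J m⁻² K⁻¹.
τ = C / λ = 5.03×10^8 / 24.98 = 2.01×10^7 s.
Equilibrium anomaly ΔT_eq = F / λ = 43.68 / 24.98 = 1.75 K.
t = 647.9 days = 5.60×10^7 s, so t/τ = 2.78.
ΔT(t) = ΔT_eq (1 − e^(−t/τ)) = 1.75 × (1 − e^−2.78) = 1.64 K.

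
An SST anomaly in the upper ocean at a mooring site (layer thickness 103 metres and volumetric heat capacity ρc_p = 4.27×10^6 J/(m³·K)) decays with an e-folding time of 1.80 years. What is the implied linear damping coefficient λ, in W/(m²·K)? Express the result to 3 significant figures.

Areal heat capacity C = ρc_p × D = 4.27×10^6 × 103 = 4.40×10^8 J m⁻² K⁻¹.
τ = 1.80 years = 5.68×10^7 s.
λ = C / τ = 4.40×10^8 / 5.68×10^7 = 7.74 W/(m²·K).

7.74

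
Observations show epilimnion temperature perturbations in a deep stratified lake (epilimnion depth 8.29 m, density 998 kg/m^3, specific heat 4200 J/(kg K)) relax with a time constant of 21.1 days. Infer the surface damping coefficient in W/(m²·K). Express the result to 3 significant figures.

19.1

Areal heat capacity C = ρ c_p D = 998 × 4200 × 8.29 = 3.47×10^7 J m⁻² K⁻¹.
τ = 21.1 days = 1.82×10^6 s.
λ = C / τ = 3.47×10^7 / 1.82×10^6 = 19.1 W/(m²·K).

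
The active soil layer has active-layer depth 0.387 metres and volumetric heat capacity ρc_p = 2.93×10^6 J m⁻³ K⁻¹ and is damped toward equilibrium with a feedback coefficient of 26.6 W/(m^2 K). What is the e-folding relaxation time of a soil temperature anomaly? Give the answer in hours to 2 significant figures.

12 hours

Areal heat capacity C = ρc_p × D = 2.93×10^6 × 0.387 = 1.13×10^6 J/(m²·K).
Relaxation time τ = C / λ = 1.13×10^6 / 26.6 = 42600 s.
In hours: 42600 s / (3600 s/hour) = 11.8 hours.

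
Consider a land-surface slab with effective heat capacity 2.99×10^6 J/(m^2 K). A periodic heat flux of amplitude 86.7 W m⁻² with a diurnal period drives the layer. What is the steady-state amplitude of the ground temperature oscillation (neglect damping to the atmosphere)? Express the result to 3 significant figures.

0.399 K

Areal heat capacity C = 2.99×10^6 J/(m^2 K) (given).
Angular frequency ω = 2π / T = 2π / 86400 s = 7.27×10^-5 s⁻¹.
Cω = 2.99×10^6 × 7.27×10^-5 = 217 W/(m²·K).
Amplitude A = F₀ / (Cω) = 86.7 / 217 = 0.399 K.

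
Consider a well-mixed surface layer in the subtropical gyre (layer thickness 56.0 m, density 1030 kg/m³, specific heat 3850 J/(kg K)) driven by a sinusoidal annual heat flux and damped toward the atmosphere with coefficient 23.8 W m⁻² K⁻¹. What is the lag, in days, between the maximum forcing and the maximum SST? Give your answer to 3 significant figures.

Areal heat capacity C = ρ c_p D = 1030 × 3850 × 56.0 = 2.22×10^8 J m⁻² K⁻¹.
ω = 2π / 3.15×10^7 s = 1.99×10^-7 s⁻¹.
Phase lag φ = arctan(Cω/λ) = arctan(44.2/23.8) = 1.08 rad.
Time lag = φ / ω = 1.08 / 1.99×10^-7 = 5.41×10^6 s = 62.6 days.

62.6 days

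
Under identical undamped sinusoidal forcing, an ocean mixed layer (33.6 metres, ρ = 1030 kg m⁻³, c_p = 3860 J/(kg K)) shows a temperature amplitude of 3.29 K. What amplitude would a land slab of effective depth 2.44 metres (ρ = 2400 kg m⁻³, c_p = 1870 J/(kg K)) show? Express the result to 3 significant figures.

C_ocean = 1.34×10^8 J/(m²·K); C_land = 1.10×10^7 J/(m²·K).
A ∝ 1/C ⇒ A_land = A_ocean × C_ocean/C_land = 3.29 × 12.2 = 40.1 K.

40.1 K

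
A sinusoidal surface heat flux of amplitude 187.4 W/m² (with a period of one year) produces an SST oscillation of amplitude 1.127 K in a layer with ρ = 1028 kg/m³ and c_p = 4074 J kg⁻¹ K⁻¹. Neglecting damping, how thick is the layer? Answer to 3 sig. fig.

ω = 2π / 3.15×10^7 s = 1.99×10^-7 s⁻¹.
Required C = F₀ / (A ω) = 187.4 / (1.127 × 1.99×10^-7) = 8.35×10^8 J/(m²·K).
D = C / (ρ c_p) = 8.35×10^8 / (1028 × 4074) = 199 m.

199 m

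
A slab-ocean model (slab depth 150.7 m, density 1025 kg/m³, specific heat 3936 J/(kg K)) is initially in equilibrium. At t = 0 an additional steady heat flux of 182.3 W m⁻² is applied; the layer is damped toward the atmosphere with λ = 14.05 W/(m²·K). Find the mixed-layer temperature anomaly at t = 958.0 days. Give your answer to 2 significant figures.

11 K

Areal heat capacity C = ρ c_p D = 1025 × 3936 × 150.7 = 6.08×10^8 J/(m²·K).
τ = C / λ = 6.08×10^8 / 14.05 = 4.33×10^7 s.
Equilibrium anomaly ΔT_eq = F / λ = 182.3 / 14.05 = 13.0 K.
t = 958.0 days = 8.28×10^7 s, so t/τ = 1.91.
ΔT(t) = ΔT_eq (1 − e^(−t/τ)) = 13.0 × (1 − e^−1.91) = 11.1 K.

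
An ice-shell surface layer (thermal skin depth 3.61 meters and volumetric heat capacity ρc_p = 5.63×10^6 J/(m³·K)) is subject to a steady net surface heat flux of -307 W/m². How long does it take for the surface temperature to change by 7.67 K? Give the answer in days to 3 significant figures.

5.88 days

Areal heat capacity C = ρc_p × D = 5.63×10^6 × 3.61 = 2.03×10^7 J/(m²·K).
Time required: Δt = C ΔT / F = 2.03×10^7 × -7.67 / -307 = 5.08×10^5 s.
In days: 5.08×10^5 s / (86400 s/day) = 5.88 days.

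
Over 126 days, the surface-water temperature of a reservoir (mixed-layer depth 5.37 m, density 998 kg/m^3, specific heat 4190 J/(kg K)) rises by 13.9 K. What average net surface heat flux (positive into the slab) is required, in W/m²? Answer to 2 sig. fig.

29

Areal heat capacity C = ρ c_p D = 998 × 4190 × 5.37 = 2.25×10^7 J/(m²·K).
Required heat per unit area: Q = C ΔT = 2.25×10^7 × 13.9 = 3.12×10^8 J/m².
Flux F = Q / Δt = 3.12×10^8 / 1.09×10^7 s = 28.7 W/m².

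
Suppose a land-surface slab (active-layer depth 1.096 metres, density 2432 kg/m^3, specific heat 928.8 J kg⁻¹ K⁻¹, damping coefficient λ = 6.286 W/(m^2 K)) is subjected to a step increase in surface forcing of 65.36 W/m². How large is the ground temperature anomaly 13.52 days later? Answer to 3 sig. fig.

9.86 K

Areal heat capacity C = ρ c_p D = 2432 × 928.8 × 1.096 = 2.48×10^6 J/(m^2 K).
τ = C / λ = 2.48×10^6 / 6.286 = 3.94×10^5 s.
Equilibrium anomaly ΔT_eq = F / λ = 65.36 / 6.286 = 10.4 K.
t = 13.52 days = 1.17×10^6 s, so t/τ = 2.97.
ΔT(t) = ΔT_eq (1 − e^(−t/τ)) = 10.4 × (1 − e^−2.97) = 9.86 K.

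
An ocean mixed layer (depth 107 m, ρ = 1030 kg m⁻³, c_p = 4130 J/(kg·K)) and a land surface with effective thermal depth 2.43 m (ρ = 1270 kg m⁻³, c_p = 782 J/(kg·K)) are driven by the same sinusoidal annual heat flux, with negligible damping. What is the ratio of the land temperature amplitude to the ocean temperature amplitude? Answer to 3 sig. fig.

189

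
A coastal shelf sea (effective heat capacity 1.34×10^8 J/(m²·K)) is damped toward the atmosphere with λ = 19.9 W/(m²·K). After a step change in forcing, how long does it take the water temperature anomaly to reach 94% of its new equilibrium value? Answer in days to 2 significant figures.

220 days

Areal heat capacity C = 1.34×10^8 J/(m²·K) (given).
τ = C / λ = 1.34×10^8 / 19.9 = 6.73×10^6 s.
Fraction reached: 1 − e^(−t/τ) = 0.94 ⇒ t = −τ ln(1 − 0.94) = τ × 2.81.
t = 1.89×10^7 s = 219 days.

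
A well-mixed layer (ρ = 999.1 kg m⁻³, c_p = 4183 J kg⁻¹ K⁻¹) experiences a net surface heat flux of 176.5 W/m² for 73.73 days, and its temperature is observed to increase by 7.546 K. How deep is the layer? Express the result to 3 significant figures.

Heat input Q = F Δt = 176.5 × 6.37×10^6 s = 1.12×10^9 J/m².
Required areal heat capacity C = Q / ΔT = 1.49×10^8 J/(m²·K).
Depth D = C / (ρ c_p) = 1.49×10^8 / (999.1 × 4183) = 35.7 m.

35.7 m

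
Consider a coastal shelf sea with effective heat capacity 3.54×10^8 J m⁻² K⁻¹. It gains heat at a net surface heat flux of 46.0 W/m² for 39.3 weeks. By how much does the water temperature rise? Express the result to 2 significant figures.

Areal heat capacity C = 3.54×10^8 J m⁻² K⁻¹ (given).
Net heat input Q = F Δt = 46.0 × (39.3 weeks × 6.048×10^5 s/week) = 1.09×10^9 J/m².
ΔT = Q / C = 1.09×10^9 / 3.54×10^8 = 3.09 K.

3.1 K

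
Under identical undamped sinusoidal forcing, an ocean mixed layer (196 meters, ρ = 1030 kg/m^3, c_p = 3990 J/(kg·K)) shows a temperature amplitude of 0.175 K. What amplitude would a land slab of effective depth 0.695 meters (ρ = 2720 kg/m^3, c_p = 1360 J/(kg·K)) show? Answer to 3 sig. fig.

54.8 K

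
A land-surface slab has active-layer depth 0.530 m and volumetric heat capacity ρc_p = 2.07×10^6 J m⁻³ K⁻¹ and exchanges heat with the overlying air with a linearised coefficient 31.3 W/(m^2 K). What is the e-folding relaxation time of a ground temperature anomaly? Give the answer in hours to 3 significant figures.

Areal heat capacity C = ρc_p × D = 2.07×10^6 × 0.530 = 1.10×10^6 J/(m²·K).
Relaxation time τ = C / λ = 1.10×10^6 / 31.3 = 35100 s.
In hours: 35100 s / (3600 s/hour) = 9.74 hours.

9.74 hours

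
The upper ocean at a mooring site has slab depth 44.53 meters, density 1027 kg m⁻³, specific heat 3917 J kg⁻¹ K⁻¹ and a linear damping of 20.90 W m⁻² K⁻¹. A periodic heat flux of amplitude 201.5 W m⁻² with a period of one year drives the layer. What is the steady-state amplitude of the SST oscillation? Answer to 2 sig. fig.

Areal heat capacity C = ρ c_p D = 1027 × 3917 × 44.53 = 1.79×10^8 J/(m^2 K).
Angular frequency ω = 2π / T = 2π / 3.15×10^7 s = 1.99×10^-7 s⁻¹.
√((Cω)² + λ²) = √((35.7)² + 20.90²) = 41.4 W/(m²·K).
Amplitude A = F₀ / √((Cω)²+λ²) = 201.5 / 41.4 = 4.87 K.

4.9 K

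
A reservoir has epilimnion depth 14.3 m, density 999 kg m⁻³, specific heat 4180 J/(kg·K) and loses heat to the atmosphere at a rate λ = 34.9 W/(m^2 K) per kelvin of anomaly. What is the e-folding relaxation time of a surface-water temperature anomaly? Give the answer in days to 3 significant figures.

19.8 days

Areal heat capacity C = ρ c_p D = 999 × 4180 × 14.3 = 5.97×10^7 J/(m²·K).
Relaxation time τ = C / λ = 5.97×10^7 / 34.9 = 1.71×10^6 s.
In days: 1.71×10^6 s / (86400 s/day) = 19.8 days.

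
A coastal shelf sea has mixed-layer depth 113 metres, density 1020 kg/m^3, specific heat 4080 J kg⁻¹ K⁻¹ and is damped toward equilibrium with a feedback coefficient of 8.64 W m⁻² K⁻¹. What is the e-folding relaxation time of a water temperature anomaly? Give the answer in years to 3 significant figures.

1.72 years

Areal heat capacity C = ρ c_p D = 1020 × 4080 × 113 = 4.70×10^8 J m⁻² K⁻¹.
Relaxation time τ = C / λ = 4.70×10^8 / 8.64 = 5.44×10^7 s.
In years: 5.44×10^7 s / (3.156×10^7 s/year) = 1.72 years.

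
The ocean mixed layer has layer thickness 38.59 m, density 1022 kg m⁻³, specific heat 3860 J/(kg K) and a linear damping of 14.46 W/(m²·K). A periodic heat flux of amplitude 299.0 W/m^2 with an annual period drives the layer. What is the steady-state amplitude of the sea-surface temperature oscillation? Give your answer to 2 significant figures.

8.9 K

Areal heat capacity C = ρ c_p D = 1022 × 3860 × 38.59 = 1.52×10^8 J m⁻² K⁻¹.
Angular frequency ω = 2π / T = 2π / 3.15×10^7 s = 1.99×10^-7 s⁻¹.
√((Cω)² + λ²) = √((30.3)² + 14.46²) = 33.6 W/(m²·K).
Amplitude A = F₀ / √((Cω)²+λ²) = 299.0 / 33.6 = 8.90 K.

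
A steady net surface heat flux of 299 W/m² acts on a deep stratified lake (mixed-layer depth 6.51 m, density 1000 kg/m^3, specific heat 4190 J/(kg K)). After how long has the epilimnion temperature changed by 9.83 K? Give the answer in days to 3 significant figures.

10.4 days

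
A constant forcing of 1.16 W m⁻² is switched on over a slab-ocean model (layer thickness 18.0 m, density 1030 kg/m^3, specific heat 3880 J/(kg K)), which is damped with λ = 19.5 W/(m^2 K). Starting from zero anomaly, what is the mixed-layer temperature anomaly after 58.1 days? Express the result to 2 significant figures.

Areal heat capacity C = ρ c_p D = 1030 × 3880 × 18.0 = 7.19×10^7 J m⁻² K⁻¹.
τ = C / λ = 7.19×10^7 / 19.5 = 3.69×10^6 s.
Equilibrium anomaly ΔT_eq = F / λ = 1.16 / 19.5 = 0.0595 K.
t = 58.1 days = 5.02×10^6 s, so t/τ = 1.36.
ΔT(t) = ΔT_eq (1 − e^(−t/τ)) = 0.0595 × (1 − e^−1.36) = 0.0442 K.

0.044 K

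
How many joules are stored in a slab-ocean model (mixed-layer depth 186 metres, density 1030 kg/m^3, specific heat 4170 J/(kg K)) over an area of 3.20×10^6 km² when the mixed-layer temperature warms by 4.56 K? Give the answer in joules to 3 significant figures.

Areal heat capacity C = ρ c_p D = 1030 × 4170 × 186 = 7.99×10^8 J/(m^2 K).
Heat per unit area: q = C ΔT = 7.99×10^8 × 4.56 = 3.64×10^9 J/m².
Total heat: Q = q × A = 3.64×10^9 × (3.20×10^6 × 10⁶ m²) = 1.17×10^22 J.

1.17×10^22 J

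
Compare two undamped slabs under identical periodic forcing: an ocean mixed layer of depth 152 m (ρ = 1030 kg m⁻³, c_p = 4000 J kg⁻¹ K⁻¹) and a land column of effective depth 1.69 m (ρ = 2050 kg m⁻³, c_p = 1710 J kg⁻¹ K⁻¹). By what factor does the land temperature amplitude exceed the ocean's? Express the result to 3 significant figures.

106

C_ocean = 1030 × 4000 × 152 = 6.26×10^8 J/(m²·K).
C_land = 2050 × 1710 × 1.69 = 5.92×10^6 J/(m²·K).
Undamped amplitude ∝ 1/C, so A_land/A_ocean = C_ocean/C_land = 106.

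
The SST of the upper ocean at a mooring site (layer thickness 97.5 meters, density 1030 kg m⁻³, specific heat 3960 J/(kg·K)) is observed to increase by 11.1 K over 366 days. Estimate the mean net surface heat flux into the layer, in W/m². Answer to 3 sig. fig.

140

Areal heat capacity C = ρ c_p D = 1030 × 3960 × 97.5 = 3.98×10^8 J/(m^2 K).
Required heat per unit area: Q = C ΔT = 3.98×10^8 × 11.1 = 4.41×10^9 J/m².
Flux F = Q / Δt = 4.41×10^9 / 3.16×10^7 s = 140 W/m².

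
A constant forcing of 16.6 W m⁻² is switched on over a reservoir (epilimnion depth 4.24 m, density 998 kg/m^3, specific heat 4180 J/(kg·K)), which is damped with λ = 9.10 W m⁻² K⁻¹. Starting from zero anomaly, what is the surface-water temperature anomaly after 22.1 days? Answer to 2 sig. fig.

Areal heat capacity C = ρ c_p D = 998 × 4180 × 4.24 = 1.77×10^7 J m⁻² K⁻¹.
τ = C / λ = 1.77×10^7 / 9.10 = 1.94×10^6 s.
Equilibrium anomaly ΔT_eq = F / λ = 16.6 / 9.10 = 1.82 K.
t = 22.1 days = 1.91×10^6 s, so t/τ = 0.982.
ΔT(t) = ΔT_eq (1 − e^(−t/τ)) = 1.82 × (1 − e^−0.982) = 1.14 K.

1.1 K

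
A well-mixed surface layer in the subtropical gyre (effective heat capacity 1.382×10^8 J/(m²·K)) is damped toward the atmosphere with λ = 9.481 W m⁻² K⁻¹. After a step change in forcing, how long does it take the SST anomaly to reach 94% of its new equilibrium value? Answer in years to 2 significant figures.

1.3 years

Areal heat capacity C = 1.382×10^8 J/(m²·K) (given).
τ = C / λ = 1.38×10^8 / 9.481 = 1.46×10^7 s.
Fraction reached: 1 − e^(−t/τ) = 0.94 ⇒ t = −τ ln(1 − 0.94) = τ × 2.81.
t = 4.10×10^7 s = 1.30 years.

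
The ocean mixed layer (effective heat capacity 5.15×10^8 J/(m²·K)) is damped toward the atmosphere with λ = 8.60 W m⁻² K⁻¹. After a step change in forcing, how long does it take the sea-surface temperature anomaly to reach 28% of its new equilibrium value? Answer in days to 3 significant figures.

228 days

Areal heat capacity C = 5.15×10^8 J/(m²·K) (given).
τ = C / λ = 5.15×10^8 / 8.60 = 5.99×10^7 s.
Fraction reached: 1 − e^(−t/τ) = 0.28 ⇒ t = −τ ln(1 − 0.28) = τ × 0.329.
t = 1.97×10^7 s = 228 days.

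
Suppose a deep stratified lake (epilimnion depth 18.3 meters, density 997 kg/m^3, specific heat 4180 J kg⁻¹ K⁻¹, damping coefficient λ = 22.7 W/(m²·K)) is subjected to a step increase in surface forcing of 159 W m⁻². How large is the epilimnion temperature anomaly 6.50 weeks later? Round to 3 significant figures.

Areal heat capacity C = ρ c_p D = 997 × 4180 × 18.3 = 7.63×10^7 J/(m²·K).
τ = C / λ = 7.63×10^7 / 22.7 = 3.36×10^6 s.
Equilibrium anomaly ΔT_eq = F / λ = 159 / 22.7 = 7.00 K.
t = 6.50 weeks = 3.93×10^6 s, so t/τ = 1.17.
ΔT(t) = ΔT_eq (1 − e^(−t/τ)) = 7.00 × (1 − e^−1.17) = 4.83 K.

4.83 K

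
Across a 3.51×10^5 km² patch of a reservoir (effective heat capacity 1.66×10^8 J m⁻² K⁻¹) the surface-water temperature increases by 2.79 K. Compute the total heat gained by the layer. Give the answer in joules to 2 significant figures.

Areal heat capacity C = 1.66×10^8 J m⁻² K⁻¹ (given).
Heat per unit area: q = C ΔT = 1.66×10^8 × 2.79 = 4.63×10^8 J/m².
Total heat: Q = q × A = 4.63×10^8 × (3.51×10^5 × 10⁶ m²) = 1.63×10^20 J.

1.6×10^20 J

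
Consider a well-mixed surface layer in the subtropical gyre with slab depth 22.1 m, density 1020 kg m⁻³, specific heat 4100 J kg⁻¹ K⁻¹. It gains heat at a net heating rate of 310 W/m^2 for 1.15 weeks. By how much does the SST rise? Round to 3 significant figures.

Areal heat capacity C = ρ c_p D = 1020 × 4100 × 22.1 = 9.24×10^7 J m⁻² K⁻¹.
Net heat input Q = F Δt = 310 × (1.15 weeks × 6.048×10^5 s/week) = 2.16×10^8 J/m².
ΔT = Q / C = 2.16×10^8 / 9.24×10^7 = 2.33 K.

2.33 K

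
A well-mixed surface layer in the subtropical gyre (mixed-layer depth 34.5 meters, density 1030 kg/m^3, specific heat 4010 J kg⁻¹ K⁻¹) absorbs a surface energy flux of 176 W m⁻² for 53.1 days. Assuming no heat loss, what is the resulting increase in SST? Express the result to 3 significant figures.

Areal heat capacity C = ρ c_p D = 1030 × 4010 × 34.5 = 1.42×10^8 J m⁻² K⁻¹.
Net heat input Q = F Δt = 176 × (53.1 days × 86400 s/day) = 8.07×10^8 J/m².
ΔT = Q / C = 8.07×10^8 / 1.42×10^8 = 5.67 K.

5.67 K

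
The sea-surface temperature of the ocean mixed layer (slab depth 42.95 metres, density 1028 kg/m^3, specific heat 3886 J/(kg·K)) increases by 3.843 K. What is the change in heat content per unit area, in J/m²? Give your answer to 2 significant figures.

6.6×10^8

Areal heat capacity C = ρ c_p D = 1028 × 3886 × 42.95 = 1.72×10^8 J/(m^2 K).
ΔQ = C ΔT = 1.72×10^8 × 3.843 = 6.59×10^8 J/m².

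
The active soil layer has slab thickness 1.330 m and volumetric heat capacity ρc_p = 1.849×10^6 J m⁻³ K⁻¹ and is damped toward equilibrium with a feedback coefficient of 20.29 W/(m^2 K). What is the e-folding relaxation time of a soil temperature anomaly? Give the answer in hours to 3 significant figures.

Areal heat capacity C = ρc_p × D = 1.849×10^6 × 1.330 = 2.46×10^6 J m⁻² K⁻¹.
Relaxation time τ = C / λ = 2.46×10^6 / 20.29 = 1.21×10^5 s.
In hours: 1.21×10^5 s / (3600 s/hour) = 33.7 hours.

33.7 hours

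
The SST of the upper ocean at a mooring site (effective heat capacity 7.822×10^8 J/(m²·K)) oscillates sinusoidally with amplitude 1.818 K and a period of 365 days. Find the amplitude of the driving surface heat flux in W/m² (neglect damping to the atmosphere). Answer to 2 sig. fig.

Areal heat capacity C = 7.822×10^8 J/(m²·K) (given).
ω = 2π / 3.15×10^7 s = 1.99×10^-7 s⁻¹.
Cω = 7.82×10^8 × 1.99×10^-7 = 156 W/(m²·K).
F₀ = A × Cω = 1.818 × 156 = 283 W/m².

280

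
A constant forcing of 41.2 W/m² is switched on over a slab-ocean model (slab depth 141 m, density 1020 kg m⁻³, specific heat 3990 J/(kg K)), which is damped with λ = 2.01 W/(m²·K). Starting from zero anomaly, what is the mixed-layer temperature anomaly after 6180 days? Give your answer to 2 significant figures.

Areal heat capacity C = ρ c_p D = 1020 × 3990 × 141 = 5.74×10^8 J/(m²·K).
τ = C / λ = 5.74×10^8 / 2.01 = 2.85×10^8 s.
Equilibrium anomaly ΔT_eq = F / λ = 41.2 / 2.01 = 20.5 K.
t = 6180 days = 5.34×10^8 s, so t/τ = 1.87.
ΔT(t) = ΔT_eq (1 − e^(−t/τ)) = 20.5 × (1 − e^−1.87) = 17.3 K.

17 K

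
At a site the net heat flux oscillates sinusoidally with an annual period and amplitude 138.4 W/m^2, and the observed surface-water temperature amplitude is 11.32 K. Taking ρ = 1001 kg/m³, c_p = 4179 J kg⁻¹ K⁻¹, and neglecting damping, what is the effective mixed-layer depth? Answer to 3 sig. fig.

ω = 2π / 3.15×10^7 s = 1.99×10^-7 s⁻¹.
Required C = F₀ / (A ω) = 138.4 / (11.32 × 1.99×10^-7) = 6.14×10^7 J/(m²·K).
D = C / (ρ c_p) = 6.14×10^7 / (1001 × 4179) = 14.7 m.

14.7 m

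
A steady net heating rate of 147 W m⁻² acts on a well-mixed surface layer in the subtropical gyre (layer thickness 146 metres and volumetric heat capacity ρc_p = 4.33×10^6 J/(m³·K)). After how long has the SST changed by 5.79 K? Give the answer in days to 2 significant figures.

290 days

Areal heat capacity C = ρc_p × D = 4.33×10^6 × 146 = 6.32×10^8 J/(m^2 K).
Time required: Δt = C ΔT / F = 6.32×10^8 × 5.79 / 147 = 2.49×10^7 s.
In days: 2.49×10^7 s / (86400 s/day) = 288 days.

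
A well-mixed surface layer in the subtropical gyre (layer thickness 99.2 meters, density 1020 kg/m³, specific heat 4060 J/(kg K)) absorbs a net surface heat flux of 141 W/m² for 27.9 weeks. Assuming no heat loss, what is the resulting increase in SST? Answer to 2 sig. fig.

Areal heat capacity C = ρ c_p D = 1020 × 4060 × 99.2 = 4.11×10^8 J/(m^2 K).
Net heat input Q = F Δt = 141 × (27.9 weeks × 6.048×10^5 s/week) = 2.38×10^9 J/m².
ΔT = Q / C = 2.38×10^9 / 4.11×10^8 = 5.79 K.

5.8 K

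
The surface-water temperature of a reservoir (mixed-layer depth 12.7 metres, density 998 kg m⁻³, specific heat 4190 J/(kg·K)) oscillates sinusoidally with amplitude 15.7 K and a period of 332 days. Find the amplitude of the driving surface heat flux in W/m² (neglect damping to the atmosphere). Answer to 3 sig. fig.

Areal heat capacity C = ρ c_p D = 998 × 4190 × 12.7 = 5.31×10^7 J/(m^2 K).
ω = 2π / 2.87×10^7 s = 2.19×10^-7 s⁻¹.
Cω = 5.31×10^7 × 2.19×10^-7 = 11.6 W/(m²·K).
F₀ = A × Cω = 15.7 × 11.6 = 183 W/m².

183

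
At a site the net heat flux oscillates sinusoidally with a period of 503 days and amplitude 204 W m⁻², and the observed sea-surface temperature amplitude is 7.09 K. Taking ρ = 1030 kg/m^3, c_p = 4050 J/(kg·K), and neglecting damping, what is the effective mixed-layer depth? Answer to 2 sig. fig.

48 m

ω = 2π / 4.35×10^7 s = 1.45×10^-7 s⁻¹.
Required C = F₀ / (A ω) = 204 / (7.09 × 1.45×10^-7) = 1.99×10^8 J/(m²·K).
D = C / (ρ c_p) = 1.99×10^8 / (1030 × 4050) = 47.7 m.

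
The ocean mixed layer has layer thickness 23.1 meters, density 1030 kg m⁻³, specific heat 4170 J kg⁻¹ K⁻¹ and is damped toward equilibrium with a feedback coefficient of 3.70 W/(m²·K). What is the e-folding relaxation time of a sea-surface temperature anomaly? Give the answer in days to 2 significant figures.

310 days

Areal heat capacity C = ρ c_p D = 1030 × 4170 × 23.1 = 9.92×10^7 J/(m²·K).
Relaxation time τ = C / λ = 9.92×10^7 / 3.70 = 2.68×10^7 s.
In days: 2.68×10^7 s / (86400 s/day) = 310 days.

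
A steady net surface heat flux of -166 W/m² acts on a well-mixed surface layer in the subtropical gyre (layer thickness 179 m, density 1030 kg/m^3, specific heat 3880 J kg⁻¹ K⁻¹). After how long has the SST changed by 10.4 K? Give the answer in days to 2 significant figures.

Areal heat capacity C = ρ c_p D = 1030 × 3880 × 179 = 7.15×10^8 J/(m^2 K).
Time required: Δt = C ΔT / F = 7.15×10^8 × -10.4 / -166 = 4.48×10^7 s.
In days: 4.48×10^7 s / (86400 s/day) = 519 days.

520 days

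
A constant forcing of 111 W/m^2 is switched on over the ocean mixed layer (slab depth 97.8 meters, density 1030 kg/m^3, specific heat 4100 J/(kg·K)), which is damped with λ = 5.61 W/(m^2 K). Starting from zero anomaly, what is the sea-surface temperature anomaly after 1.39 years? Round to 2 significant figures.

8.9 K

Areal heat capacity C = ρ c_p D = 1030 × 4100 × 97.8 = 4.13×10^8 J/(m²·K).
τ = C / λ = 4.13×10^8 / 5.61 = 7.36×10^7 s.
Equilibrium anomaly ΔT_eq = F / λ = 111 / 5.61 = 19.8 K.
t = 1.39 years = 4.39×10^7 s, so t/τ = 0.596.
ΔT(t) = ΔT_eq (1 − e^(−t/τ)) = 19.8 × (1 − e^−0.596) = 8.88 K.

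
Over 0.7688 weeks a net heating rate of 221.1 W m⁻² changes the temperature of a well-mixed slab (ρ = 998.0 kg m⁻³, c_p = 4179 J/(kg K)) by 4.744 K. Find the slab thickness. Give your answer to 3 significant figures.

Heat input Q = F Δt = 221.1 × 4.65×10^5 s = 1.03×10^8 J/m².
Required areal heat capacity C = Q / ΔT = 2.17×10^7 J/(m²·K).
Depth D = C / (ρ c_p) = 2.17×10^7 / (998.0 × 4179) = 5.20 m.

5.20 m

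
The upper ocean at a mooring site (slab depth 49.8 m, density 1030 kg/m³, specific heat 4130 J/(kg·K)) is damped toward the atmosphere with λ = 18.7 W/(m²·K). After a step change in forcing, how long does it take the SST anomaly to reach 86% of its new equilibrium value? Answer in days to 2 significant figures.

Areal heat capacity C = ρ c_p D = 1030 × 4130 × 49.8 = 2.12×10^8 J/(m^2 K).
τ = C / λ = 2.12×10^8 / 18.7 = 1.13×10^7 s.
Fraction reached: 1 − e^(−t/τ) = 0.86 ⇒ t = −τ ln(1 − 0.86) = τ × 1.97.
t = 2.23×10^7 s = 258 days.

260 days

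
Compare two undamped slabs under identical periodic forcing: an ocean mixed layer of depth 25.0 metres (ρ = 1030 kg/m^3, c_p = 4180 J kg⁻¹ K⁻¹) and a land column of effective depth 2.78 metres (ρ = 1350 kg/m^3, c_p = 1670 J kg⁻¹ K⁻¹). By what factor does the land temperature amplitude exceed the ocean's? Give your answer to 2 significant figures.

C_ocean = 1030 × 4180 × 25.0 = 1.08×10^8 J/(m²·K).
C_land = 1350 × 1670 × 2.78 = 6.27×10^6 J/(m²·K).
Undamped amplitude ∝ 1/C, so A_land/A_ocean = C_ocean/C_land = 17.2.

17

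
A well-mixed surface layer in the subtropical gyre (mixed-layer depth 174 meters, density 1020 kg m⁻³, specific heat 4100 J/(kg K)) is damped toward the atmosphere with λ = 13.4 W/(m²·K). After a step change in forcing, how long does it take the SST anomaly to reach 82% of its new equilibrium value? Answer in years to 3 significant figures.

Areal heat capacity C = ρ c_p D = 1020 × 4100 × 174 = 7.28×10^8 J m⁻² K⁻¹.
τ = C / λ = 7.28×10^8 / 13.4 = 5.43×10^7 s.
Fraction reached: 1 − e^(−t/τ) = 0.82 ⇒ t = −τ ln(1 − 0.82) = τ × 1.71.
t = 9.31×10^7 s = 2.95 years.

2.95 years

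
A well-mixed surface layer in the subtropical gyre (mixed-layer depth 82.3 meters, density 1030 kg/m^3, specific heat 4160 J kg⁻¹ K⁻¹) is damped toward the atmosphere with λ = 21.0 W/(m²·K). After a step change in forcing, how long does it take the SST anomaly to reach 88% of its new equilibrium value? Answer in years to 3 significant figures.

1.13 years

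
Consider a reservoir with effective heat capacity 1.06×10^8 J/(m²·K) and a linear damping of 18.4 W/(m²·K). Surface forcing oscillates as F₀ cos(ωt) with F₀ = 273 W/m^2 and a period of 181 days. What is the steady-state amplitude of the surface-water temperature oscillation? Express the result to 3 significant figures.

5.88 K

Areal heat capacity C = 1.06×10^8 J/(m²·K) (given).
Angular frequency ω = 2π / T = 2π / 1.56×10^7 s = 4.02×10^-7 s⁻¹.
√((Cω)² + λ²) = √((42.6)² + 18.4²) = 46.4 W/(m²·K).
Amplitude A = F₀ / √((Cω)²+λ²) = 273 / 46.4 = 5.88 K.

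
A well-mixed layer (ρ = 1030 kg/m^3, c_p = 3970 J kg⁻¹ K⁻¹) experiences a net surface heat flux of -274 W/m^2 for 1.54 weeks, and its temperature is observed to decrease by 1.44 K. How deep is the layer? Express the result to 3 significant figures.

Heat input Q = F Δt = -274 × 9.31×10^5 s = -2.55×10^8 J/m².
Required areal heat capacity C = Q / ΔT = 1.77×10^8 J/(m²·K).
Depth D = C / (ρ c_p) = 1.77×10^8 / (1030 × 3970) = 43.3 m.

43.3 m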